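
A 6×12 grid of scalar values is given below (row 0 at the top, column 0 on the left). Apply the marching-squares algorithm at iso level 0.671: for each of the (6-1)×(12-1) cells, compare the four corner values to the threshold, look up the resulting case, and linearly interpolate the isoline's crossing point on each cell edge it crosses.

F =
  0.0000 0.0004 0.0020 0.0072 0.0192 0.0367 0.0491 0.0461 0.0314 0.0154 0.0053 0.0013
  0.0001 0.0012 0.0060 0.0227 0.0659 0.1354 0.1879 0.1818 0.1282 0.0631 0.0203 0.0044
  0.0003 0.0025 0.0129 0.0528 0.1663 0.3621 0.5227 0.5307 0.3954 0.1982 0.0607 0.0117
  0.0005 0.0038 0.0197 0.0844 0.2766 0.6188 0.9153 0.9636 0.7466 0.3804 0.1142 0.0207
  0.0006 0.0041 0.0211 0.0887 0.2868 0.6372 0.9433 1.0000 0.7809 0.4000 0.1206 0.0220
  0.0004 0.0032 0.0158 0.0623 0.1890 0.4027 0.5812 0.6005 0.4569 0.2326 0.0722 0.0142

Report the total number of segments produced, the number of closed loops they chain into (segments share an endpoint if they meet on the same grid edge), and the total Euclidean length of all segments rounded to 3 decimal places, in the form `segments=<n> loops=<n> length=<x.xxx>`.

segments=10 loops=1 length=9.163

cell (2,5): code 0100 → (2.378,6.000)–(3.000,5.176)
cell (2,6): code 1100 → (2.324,7.000)–(2.378,6.000)
cell (2,7): code 1100 → (2.785,8.000)–(2.324,7.000)
cell (2,8): code 1000 → (3.000,8.206)–(2.785,8.000)
cell (3,5): code 0110 → (3.000,5.176)–(4.000,5.110)
cell (3,8): code 1001 → (4.000,8.289)–(3.000,8.206)
cell (4,5): code 0010 → (4.000,5.110)–(4.752,6.000)
cell (4,6): code 0011 → (4.752,6.000)–(4.824,7.000)
cell (4,7): code 0011 → (4.824,7.000)–(4.339,8.000)
cell (4,8): code 0001 → (4.339,8.000)–(4.000,8.289)
total: 10 segments, chained into 1 closed loop(s), length Σ = 9.162550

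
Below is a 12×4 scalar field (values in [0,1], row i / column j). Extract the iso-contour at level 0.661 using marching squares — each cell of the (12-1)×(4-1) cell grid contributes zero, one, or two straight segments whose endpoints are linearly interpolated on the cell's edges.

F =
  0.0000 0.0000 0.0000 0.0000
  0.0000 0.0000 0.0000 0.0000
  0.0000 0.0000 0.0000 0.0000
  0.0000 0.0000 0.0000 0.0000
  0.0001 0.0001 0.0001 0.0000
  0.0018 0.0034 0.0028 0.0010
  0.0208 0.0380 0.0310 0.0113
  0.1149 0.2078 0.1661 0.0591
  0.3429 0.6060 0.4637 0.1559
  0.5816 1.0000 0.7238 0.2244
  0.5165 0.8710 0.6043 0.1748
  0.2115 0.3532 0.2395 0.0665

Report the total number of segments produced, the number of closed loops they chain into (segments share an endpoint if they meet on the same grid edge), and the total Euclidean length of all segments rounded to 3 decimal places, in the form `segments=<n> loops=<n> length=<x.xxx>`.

segments=8 loops=1 length=6.318

cell (8,0): code 0100 → (8.140,1.000)–(9.000,0.190)
cell (8,1): code 1100 → (8.759,2.000)–(8.140,1.000)
cell (8,2): code 1000 → (9.000,2.126)–(8.759,2.000)
cell (9,0): code 0110 → (9.000,0.190)–(10.000,0.408)
cell (9,1): code 1011 → (10.000,1.787)–(9.526,2.000)
cell (9,2): code 0001 → (9.526,2.000)–(9.000,2.126)
cell (10,0): code 0010 → (10.000,0.408)–(10.406,1.000)
cell (10,1): code 0001 → (10.406,1.000)–(10.000,1.787)
total: 8 segments, chained into 1 closed loop(s), length Σ = 6.317503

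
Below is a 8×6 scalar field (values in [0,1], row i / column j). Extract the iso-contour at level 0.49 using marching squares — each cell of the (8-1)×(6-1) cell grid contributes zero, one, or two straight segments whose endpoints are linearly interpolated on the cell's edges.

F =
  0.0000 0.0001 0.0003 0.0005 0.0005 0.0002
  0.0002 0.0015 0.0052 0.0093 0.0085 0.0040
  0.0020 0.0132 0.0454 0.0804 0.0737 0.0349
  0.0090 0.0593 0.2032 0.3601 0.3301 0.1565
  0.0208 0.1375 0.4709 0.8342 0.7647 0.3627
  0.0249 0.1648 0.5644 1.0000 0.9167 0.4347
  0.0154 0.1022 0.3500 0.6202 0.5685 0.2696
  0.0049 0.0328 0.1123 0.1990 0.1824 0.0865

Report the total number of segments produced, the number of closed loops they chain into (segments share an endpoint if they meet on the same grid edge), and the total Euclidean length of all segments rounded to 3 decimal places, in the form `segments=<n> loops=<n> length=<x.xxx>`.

segments=12 loops=1 length=9.493

cell (3,2): code 0100 → (3.274,3.000)–(4.000,2.053)
cell (3,3): code 1100 → (3.368,4.000)–(3.274,3.000)
cell (3,4): code 1000 → (4.000,4.683)–(3.368,4.000)
cell (4,1): code 0100 → (4.204,2.000)–(5.000,1.814)
cell (4,2): code 1110 → (4.000,2.053)–(4.204,2.000)
cell (4,4): code 1001 → (5.000,4.885)–(4.000,4.683)
cell (5,1): code 0010 → (5.000,1.814)–(5.347,2.000)
cell (5,2): code 0111 → (5.347,2.000)–(6.000,2.518)
cell (5,4): code 1001 → (6.000,4.263)–(5.000,4.885)
cell (6,2): code 0010 → (6.000,2.518)–(6.309,3.000)
cell (6,3): code 0011 → (6.309,3.000)–(6.203,4.000)
cell (6,4): code 0001 → (6.203,4.000)–(6.000,4.263)
total: 12 segments, chained into 1 closed loop(s), length Σ = 9.492776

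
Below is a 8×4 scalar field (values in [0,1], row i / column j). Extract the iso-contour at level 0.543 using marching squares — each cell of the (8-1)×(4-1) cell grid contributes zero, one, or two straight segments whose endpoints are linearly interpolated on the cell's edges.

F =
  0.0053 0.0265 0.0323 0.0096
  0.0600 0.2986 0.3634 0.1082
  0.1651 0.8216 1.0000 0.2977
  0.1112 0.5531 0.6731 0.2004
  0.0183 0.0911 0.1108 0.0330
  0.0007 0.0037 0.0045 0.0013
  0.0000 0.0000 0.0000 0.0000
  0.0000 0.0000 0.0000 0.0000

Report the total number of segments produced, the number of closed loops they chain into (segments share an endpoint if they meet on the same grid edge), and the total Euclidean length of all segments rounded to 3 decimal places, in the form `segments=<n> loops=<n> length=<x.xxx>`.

segments=8 loops=1 length=6.226

cell (1,0): code 0100 → (1.467,1.000)–(2.000,0.576)
cell (1,1): code 1100 → (1.282,2.000)–(1.467,1.000)
cell (1,2): code 1000 → (2.000,2.651)–(1.282,2.000)
cell (2,0): code 0110 → (2.000,0.576)–(3.000,0.977)
cell (2,2): code 1001 → (3.000,2.275)–(2.000,2.651)
cell (3,0): code 0010 → (3.000,0.977)–(3.022,1.000)
cell (3,1): code 0011 → (3.022,1.000)–(3.231,2.000)
cell (3,2): code 0001 → (3.231,2.000)–(3.000,2.275)
total: 8 segments, chained into 1 closed loop(s), length Σ = 6.225647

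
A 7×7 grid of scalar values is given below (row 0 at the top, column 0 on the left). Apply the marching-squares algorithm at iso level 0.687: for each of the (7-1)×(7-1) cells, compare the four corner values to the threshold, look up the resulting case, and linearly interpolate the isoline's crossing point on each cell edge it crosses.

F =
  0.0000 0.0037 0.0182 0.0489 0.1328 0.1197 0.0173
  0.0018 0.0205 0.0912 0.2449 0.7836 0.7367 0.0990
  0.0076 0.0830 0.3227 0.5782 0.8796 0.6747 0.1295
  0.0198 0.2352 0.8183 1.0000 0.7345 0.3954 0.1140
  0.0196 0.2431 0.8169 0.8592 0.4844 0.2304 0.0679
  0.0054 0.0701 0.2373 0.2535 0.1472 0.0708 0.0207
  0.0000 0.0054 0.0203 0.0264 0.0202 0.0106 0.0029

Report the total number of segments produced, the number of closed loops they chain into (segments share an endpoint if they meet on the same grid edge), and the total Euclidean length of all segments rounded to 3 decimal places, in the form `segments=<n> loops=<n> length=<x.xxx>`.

cell (0,3): code 0100 → (0.852,4.000)–(1.000,3.821)
cell (0,4): code 1100 → (0.919,5.000)–(0.852,4.000)
cell (0,5): code 1000 → (1.000,5.078)–(0.919,5.000)
cell (1,3): code 0110 → (1.000,3.821)–(2.000,3.361)
cell (1,4): code 1011 → (2.000,4.940)–(1.802,5.000)
cell (1,5): code 0001 → (1.802,5.000)–(1.000,5.078)
cell (2,1): code 0100 → (2.735,2.000)–(3.000,1.775)
cell (2,2): code 1100 → (2.258,3.000)–(2.735,2.000)
cell (2,3): code 1110 → (2.000,3.361)–(2.258,3.000)
cell (2,4): code 1001 → (3.000,4.140)–(2.000,4.940)
cell (3,1): code 0110 → (3.000,1.775)–(4.000,1.774)
cell (3,3): code 1011 → (4.000,3.459)–(3.190,4.000)
cell (3,4): code 0001 → (3.190,4.000)–(3.000,4.140)
cell (4,1): code 0010 → (4.000,1.774)–(4.224,2.000)
cell (4,2): code 0011 → (4.224,2.000)–(4.284,3.000)
cell (4,3): code 0001 → (4.284,3.000)–(4.000,3.459)
total: 16 segments, chained into 1 closed loop(s), length Σ = 10.710873

segments=16 loops=1 length=10.711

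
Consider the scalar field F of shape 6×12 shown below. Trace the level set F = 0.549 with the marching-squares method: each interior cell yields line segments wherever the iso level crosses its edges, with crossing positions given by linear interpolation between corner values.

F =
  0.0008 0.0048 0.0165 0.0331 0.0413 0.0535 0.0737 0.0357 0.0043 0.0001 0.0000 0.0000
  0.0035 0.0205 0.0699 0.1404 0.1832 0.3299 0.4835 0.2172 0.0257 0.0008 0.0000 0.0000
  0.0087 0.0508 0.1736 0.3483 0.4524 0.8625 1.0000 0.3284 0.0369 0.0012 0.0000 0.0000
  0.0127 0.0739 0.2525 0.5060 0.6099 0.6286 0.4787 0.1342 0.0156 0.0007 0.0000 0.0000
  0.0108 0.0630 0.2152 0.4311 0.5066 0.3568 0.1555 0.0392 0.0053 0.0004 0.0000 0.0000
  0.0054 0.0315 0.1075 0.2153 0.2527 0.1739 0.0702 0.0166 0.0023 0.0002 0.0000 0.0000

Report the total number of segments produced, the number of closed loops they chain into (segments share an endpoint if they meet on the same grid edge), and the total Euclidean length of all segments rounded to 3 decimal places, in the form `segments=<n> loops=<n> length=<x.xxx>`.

cell (1,4): code 0100 → (1.411,5.000)–(2.000,4.236)
cell (1,5): code 1100 → (1.127,6.000)–(1.411,5.000)
cell (1,6): code 1000 → (2.000,6.672)–(1.127,6.000)
cell (2,3): code 0100 → (2.613,4.000)–(3.000,3.414)
cell (2,4): code 1110 → (2.000,4.236)–(2.613,4.000)
cell (2,5): code 1011 → (3.000,5.531)–(2.865,6.000)
cell (2,6): code 0001 → (2.865,6.000)–(2.000,6.672)
cell (3,3): code 0010 → (3.000,3.414)–(3.590,4.000)
cell (3,4): code 0011 → (3.590,4.000)–(3.293,5.000)
cell (3,5): code 0001 → (3.293,5.000)–(3.000,5.531)
total: 10 segments, chained into 1 closed loop(s), length Σ = 8.529270

segments=10 loops=1 length=8.529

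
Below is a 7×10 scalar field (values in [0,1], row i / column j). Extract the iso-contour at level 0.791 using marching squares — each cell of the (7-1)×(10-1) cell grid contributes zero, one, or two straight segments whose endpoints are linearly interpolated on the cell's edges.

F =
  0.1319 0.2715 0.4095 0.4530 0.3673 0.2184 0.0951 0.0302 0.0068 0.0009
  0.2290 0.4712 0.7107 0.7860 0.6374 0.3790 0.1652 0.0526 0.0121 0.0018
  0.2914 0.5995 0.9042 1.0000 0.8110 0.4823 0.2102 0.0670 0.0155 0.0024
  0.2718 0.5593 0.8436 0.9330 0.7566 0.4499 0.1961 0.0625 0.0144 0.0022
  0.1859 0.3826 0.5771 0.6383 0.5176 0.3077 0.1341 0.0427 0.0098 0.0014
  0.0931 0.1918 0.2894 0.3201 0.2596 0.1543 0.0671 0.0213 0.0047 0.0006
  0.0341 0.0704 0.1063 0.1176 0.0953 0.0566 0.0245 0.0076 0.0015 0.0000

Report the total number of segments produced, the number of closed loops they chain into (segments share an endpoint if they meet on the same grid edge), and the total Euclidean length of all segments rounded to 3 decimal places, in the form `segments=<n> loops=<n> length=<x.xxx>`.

cell (1,1): code 0100 → (1.415,2.000)–(2.000,1.628)
cell (1,2): code 1100 → (1.023,3.000)–(1.415,2.000)
cell (1,3): code 1100 → (1.885,4.000)–(1.023,3.000)
cell (1,4): code 1000 → (2.000,4.061)–(1.885,4.000)
cell (2,1): code 0110 → (2.000,1.628)–(3.000,1.815)
cell (2,3): code 1011 → (3.000,3.805)–(2.368,4.000)
cell (2,4): code 0001 → (2.368,4.000)–(2.000,4.061)
cell (3,1): code 0010 → (3.000,1.815)–(3.197,2.000)
cell (3,2): code 0011 → (3.197,2.000)–(3.482,3.000)
cell (3,3): code 0001 → (3.482,3.000)–(3.000,3.805)
total: 10 segments, chained into 1 closed loop(s), length Σ = 7.517134

segments=10 loops=1 length=7.517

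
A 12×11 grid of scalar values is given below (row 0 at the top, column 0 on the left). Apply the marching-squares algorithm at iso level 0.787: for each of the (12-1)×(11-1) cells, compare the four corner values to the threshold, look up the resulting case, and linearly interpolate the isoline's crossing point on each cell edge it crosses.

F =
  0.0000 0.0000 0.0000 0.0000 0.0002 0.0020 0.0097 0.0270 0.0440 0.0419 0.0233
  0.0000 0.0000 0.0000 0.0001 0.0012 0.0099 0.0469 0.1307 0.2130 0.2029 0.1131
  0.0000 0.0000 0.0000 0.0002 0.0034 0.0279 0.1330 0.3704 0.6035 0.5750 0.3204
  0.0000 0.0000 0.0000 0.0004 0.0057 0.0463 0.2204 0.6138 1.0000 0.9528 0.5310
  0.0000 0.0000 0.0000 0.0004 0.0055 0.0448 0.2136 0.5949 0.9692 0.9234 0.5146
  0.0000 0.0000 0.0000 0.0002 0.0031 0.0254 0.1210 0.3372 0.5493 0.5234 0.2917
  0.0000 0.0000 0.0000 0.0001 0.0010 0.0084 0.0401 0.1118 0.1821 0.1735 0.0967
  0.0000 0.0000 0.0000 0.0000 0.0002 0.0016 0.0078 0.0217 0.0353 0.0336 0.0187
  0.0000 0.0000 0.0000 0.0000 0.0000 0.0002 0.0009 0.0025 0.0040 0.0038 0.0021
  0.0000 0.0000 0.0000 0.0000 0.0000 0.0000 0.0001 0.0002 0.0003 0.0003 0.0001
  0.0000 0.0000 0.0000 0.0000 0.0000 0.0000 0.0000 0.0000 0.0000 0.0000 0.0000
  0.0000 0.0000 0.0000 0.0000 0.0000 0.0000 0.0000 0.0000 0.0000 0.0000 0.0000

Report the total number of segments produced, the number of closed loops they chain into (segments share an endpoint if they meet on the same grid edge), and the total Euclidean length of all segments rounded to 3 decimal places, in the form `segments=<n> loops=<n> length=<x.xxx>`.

cell (2,7): code 0100 → (2.463,8.000)–(3.000,7.448)
cell (2,8): code 1100 → (2.561,9.000)–(2.463,8.000)
cell (2,9): code 1000 → (3.000,9.393)–(2.561,9.000)
cell (3,7): code 0110 → (3.000,7.448)–(4.000,7.513)
cell (3,9): code 1001 → (4.000,9.334)–(3.000,9.393)
cell (4,7): code 0010 → (4.000,7.513)–(4.434,8.000)
cell (4,8): code 0011 → (4.434,8.000)–(4.341,9.000)
cell (4,9): code 0001 → (4.341,9.000)–(4.000,9.334)
total: 8 segments, chained into 1 closed loop(s), length Σ = 6.501241

segments=8 loops=1 length=6.501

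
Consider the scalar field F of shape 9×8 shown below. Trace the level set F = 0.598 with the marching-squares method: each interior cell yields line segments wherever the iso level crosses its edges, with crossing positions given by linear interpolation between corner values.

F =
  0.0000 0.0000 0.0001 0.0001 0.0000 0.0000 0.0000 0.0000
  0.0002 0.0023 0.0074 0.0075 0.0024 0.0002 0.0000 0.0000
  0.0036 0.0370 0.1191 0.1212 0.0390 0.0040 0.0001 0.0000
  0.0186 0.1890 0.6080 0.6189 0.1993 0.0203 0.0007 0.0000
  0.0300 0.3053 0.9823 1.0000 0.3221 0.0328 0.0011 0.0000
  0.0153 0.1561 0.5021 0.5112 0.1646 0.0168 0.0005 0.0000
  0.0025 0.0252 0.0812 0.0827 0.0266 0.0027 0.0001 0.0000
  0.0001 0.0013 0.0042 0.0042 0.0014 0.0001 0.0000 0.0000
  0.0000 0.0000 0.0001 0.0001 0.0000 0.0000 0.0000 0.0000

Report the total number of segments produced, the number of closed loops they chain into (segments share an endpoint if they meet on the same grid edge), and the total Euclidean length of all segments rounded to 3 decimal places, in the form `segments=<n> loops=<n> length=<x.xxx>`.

segments=8 loops=1 length=6.368

cell (2,1): code 0100 → (2.980,2.000)–(3.000,1.976)
cell (2,2): code 1100 → (2.958,3.000)–(2.980,2.000)
cell (2,3): code 1000 → (3.000,3.050)–(2.958,3.000)
cell (3,1): code 0110 → (3.000,1.976)–(4.000,1.432)
cell (3,3): code 1001 → (4.000,3.593)–(3.000,3.050)
cell (4,1): code 0010 → (4.000,1.432)–(4.800,2.000)
cell (4,2): code 0011 → (4.800,2.000)–(4.822,3.000)
cell (4,3): code 0001 → (4.822,3.000)–(4.000,3.593)
total: 8 segments, chained into 1 closed loop(s), length Σ = 6.368448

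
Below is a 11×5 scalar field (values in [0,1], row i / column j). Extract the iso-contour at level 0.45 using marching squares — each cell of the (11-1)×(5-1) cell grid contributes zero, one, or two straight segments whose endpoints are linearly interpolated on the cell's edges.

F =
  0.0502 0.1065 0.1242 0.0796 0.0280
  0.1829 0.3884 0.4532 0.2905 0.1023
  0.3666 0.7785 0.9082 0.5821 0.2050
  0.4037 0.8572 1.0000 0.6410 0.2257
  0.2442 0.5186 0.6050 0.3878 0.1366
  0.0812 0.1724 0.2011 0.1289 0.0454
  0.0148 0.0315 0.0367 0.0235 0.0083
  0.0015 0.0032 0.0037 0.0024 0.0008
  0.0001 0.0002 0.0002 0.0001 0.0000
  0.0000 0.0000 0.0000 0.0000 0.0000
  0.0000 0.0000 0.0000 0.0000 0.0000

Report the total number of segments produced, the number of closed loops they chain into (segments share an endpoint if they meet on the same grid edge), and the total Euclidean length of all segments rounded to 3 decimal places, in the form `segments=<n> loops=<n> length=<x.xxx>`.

segments=14 loops=1 length=10.501

cell (0,1): code 0100 → (0.990,2.000)–(1.000,1.951)
cell (0,2): code 1000 → (1.000,2.020)–(0.990,2.000)
cell (1,0): code 0100 → (1.158,1.000)–(2.000,0.202)
cell (1,1): code 1110 → (1.000,1.951)–(1.158,1.000)
cell (1,2): code 1101 → (1.547,3.000)–(1.000,2.020)
cell (1,3): code 1000 → (2.000,3.350)–(1.547,3.000)
cell (2,0): code 0110 → (2.000,0.202)–(3.000,0.102)
cell (2,3): code 1001 → (3.000,3.460)–(2.000,3.350)
cell (3,0): code 0110 → (3.000,0.102)–(4.000,0.750)
cell (3,2): code 1011 → (4.000,2.714)–(3.754,3.000)
cell (3,3): code 0001 → (3.754,3.000)–(3.000,3.460)
cell (4,0): code 0010 → (4.000,0.750)–(4.198,1.000)
cell (4,1): code 0011 → (4.198,1.000)–(4.384,2.000)
cell (4,2): code 0001 → (4.384,2.000)–(4.000,2.714)
total: 14 segments, chained into 1 closed loop(s), length Σ = 10.500692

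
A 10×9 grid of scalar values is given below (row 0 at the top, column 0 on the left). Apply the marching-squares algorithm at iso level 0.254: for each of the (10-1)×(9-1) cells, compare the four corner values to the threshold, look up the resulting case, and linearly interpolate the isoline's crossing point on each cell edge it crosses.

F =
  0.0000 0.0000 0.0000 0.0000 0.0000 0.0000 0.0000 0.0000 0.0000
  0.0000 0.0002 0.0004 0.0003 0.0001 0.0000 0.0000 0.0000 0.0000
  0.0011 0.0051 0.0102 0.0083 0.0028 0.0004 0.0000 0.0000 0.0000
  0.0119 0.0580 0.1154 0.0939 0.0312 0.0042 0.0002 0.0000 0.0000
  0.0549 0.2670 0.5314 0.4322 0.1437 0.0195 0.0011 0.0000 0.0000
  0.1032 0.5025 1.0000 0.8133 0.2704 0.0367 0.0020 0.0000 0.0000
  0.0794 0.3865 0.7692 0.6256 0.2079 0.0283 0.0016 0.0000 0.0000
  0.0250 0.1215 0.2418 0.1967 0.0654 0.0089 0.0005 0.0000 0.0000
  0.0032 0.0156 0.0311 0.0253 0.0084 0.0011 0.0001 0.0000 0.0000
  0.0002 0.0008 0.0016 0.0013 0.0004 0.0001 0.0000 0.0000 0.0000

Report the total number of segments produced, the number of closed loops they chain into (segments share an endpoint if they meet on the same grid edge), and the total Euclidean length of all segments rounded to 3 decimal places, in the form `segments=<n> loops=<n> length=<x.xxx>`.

segments=14 loops=1 length=11.374

cell (3,0): code 0100 → (3.938,1.000)–(4.000,0.939)
cell (3,1): code 1100 → (3.333,2.000)–(3.938,1.000)
cell (3,2): code 1100 → (3.473,3.000)–(3.333,2.000)
cell (3,3): code 1000 → (4.000,3.618)–(3.473,3.000)
cell (4,0): code 0110 → (4.000,0.939)–(5.000,0.378)
cell (4,3): code 1101 → (4.871,4.000)–(4.000,3.618)
cell (4,4): code 1000 → (5.000,4.070)–(4.871,4.000)
cell (5,0): code 0110 → (5.000,0.378)–(6.000,0.569)
cell (5,3): code 1011 → (6.000,3.890)–(5.262,4.000)
cell (5,4): code 0001 → (5.262,4.000)–(5.000,4.070)
cell (6,0): code 0010 → (6.000,0.569)–(6.500,1.000)
cell (6,1): code 0011 → (6.500,1.000)–(6.977,2.000)
cell (6,2): code 0011 → (6.977,2.000)–(6.866,3.000)
cell (6,3): code 0001 → (6.866,3.000)–(6.000,3.890)
total: 14 segments, chained into 1 closed loop(s), length Σ = 11.373823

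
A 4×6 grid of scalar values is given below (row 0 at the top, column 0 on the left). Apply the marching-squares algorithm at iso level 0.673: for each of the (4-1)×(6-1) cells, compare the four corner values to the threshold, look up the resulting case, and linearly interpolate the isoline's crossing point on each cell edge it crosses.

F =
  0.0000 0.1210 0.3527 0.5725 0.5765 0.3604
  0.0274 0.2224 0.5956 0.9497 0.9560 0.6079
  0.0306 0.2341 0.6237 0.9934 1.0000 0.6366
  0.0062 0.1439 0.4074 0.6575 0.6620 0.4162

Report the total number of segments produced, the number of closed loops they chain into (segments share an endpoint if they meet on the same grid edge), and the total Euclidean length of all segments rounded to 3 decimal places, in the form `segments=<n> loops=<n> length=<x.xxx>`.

segments=8 loops=1 length=8.793

cell (0,2): code 0100 → (0.266,3.000)–(1.000,2.219)
cell (0,3): code 1100 → (0.254,4.000)–(0.266,3.000)
cell (0,4): code 1000 → (1.000,4.813)–(0.254,4.000)
cell (1,2): code 0110 → (1.000,2.219)–(2.000,2.133)
cell (1,4): code 1001 → (2.000,4.900)–(1.000,4.813)
cell (2,2): code 0010 → (2.000,2.133)–(2.954,3.000)
cell (2,3): code 0011 → (2.954,3.000)–(2.967,4.000)
cell (2,4): code 0001 → (2.967,4.000)–(2.000,4.900)
total: 8 segments, chained into 1 closed loop(s), length Σ = 8.792545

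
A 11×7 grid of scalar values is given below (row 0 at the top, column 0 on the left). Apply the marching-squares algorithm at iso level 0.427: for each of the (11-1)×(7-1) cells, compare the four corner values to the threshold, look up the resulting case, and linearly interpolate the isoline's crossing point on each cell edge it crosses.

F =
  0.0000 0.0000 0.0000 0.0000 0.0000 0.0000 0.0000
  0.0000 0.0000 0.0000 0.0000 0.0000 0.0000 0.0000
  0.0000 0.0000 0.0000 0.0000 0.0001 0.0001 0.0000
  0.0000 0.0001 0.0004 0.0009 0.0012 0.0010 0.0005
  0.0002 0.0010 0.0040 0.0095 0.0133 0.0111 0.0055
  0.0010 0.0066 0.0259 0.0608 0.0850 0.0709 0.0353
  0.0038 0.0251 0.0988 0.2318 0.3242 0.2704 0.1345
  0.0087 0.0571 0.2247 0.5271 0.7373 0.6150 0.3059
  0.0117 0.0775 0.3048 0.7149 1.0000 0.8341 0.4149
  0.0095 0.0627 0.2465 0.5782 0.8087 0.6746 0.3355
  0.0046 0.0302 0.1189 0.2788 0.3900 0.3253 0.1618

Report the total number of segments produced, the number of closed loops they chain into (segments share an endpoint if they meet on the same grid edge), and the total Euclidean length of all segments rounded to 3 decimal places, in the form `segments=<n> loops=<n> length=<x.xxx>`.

segments=12 loops=1 length=11.380

cell (6,2): code 0100 → (6.661,3.000)–(7.000,2.669)
cell (6,3): code 1100 → (6.249,4.000)–(6.661,3.000)
cell (6,4): code 1100 → (6.454,5.000)–(6.249,4.000)
cell (6,5): code 1000 → (7.000,5.608)–(6.454,5.000)
cell (7,2): code 0110 → (7.000,2.669)–(8.000,2.298)
cell (7,5): code 1001 → (8.000,5.971)–(7.000,5.608)
cell (8,2): code 0110 → (8.000,2.298)–(9.000,2.544)
cell (8,5): code 1001 → (9.000,5.730)–(8.000,5.971)
cell (9,2): code 0010 → (9.000,2.544)–(9.505,3.000)
cell (9,3): code 0011 → (9.505,3.000)–(9.912,4.000)
cell (9,4): code 0011 → (9.912,4.000)–(9.709,5.000)
cell (9,5): code 0001 → (9.709,5.000)–(9.000,5.730)
total: 12 segments, chained into 1 closed loop(s), length Σ = 11.380091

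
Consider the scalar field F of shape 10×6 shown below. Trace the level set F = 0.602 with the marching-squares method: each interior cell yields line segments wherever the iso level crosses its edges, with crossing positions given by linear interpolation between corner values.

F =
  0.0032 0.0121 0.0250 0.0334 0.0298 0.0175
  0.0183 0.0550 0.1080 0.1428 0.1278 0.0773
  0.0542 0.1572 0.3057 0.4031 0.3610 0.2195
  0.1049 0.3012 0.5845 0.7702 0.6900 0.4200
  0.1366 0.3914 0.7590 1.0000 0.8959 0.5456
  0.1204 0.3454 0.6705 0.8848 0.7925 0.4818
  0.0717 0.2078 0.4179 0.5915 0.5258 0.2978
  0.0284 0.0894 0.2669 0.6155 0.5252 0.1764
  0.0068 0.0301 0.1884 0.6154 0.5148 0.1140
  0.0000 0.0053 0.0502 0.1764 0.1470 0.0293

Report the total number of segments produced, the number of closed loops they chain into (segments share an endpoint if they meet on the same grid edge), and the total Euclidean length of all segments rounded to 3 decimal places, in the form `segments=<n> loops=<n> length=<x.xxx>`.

cell (2,2): code 0100 → (2.542,3.000)–(3.000,2.094)
cell (2,3): code 1100 → (2.733,4.000)–(2.542,3.000)
cell (2,4): code 1000 → (3.000,4.326)–(2.733,4.000)
cell (3,1): code 0100 → (3.100,2.000)–(4.000,1.573)
cell (3,2): code 1110 → (3.000,2.094)–(3.100,2.000)
cell (3,4): code 1001 → (4.000,4.839)–(3.000,4.326)
cell (4,1): code 0110 → (4.000,1.573)–(5.000,1.789)
cell (4,4): code 1001 → (5.000,4.613)–(4.000,4.839)
cell (5,1): code 0010 → (5.000,1.789)–(5.271,2.000)
cell (5,2): code 0011 → (5.271,2.000)–(5.964,3.000)
cell (5,3): code 0011 → (5.964,3.000)–(5.714,4.000)
cell (5,4): code 0001 → (5.714,4.000)–(5.000,4.613)
cell (6,2): code 0100 → (6.437,3.000)–(7.000,2.961)
cell (6,3): code 1000 → (7.000,3.150)–(6.437,3.000)
cell (7,2): code 0110 → (7.000,2.961)–(8.000,2.969)
cell (7,3): code 1001 → (8.000,3.133)–(7.000,3.150)
cell (8,2): code 0010 → (8.000,2.969)–(8.031,3.000)
cell (8,3): code 0001 → (8.031,3.000)–(8.000,3.133)
total: 18 segments, chained into 2 closed loop(s), length Σ = 13.619175

segments=18 loops=2 length=13.619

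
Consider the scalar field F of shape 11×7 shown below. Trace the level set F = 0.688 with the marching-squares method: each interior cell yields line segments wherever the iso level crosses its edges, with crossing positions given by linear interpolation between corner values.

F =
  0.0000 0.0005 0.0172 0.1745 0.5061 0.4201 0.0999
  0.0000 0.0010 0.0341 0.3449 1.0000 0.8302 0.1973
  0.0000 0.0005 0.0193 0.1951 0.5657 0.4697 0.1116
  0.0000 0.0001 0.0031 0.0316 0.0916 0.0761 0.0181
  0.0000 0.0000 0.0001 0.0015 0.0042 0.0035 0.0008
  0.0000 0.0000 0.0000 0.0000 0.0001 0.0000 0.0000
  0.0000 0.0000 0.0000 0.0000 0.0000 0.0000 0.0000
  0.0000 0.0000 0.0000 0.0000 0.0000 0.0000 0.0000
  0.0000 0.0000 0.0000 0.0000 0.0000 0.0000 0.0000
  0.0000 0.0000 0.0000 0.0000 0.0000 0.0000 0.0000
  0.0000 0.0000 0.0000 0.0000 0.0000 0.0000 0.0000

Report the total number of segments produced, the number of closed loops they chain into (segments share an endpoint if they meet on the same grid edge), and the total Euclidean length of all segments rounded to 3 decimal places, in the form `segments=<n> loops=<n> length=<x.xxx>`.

cell (0,3): code 0100 → (0.368,4.000)–(1.000,3.524)
cell (0,4): code 1100 → (0.653,5.000)–(0.368,4.000)
cell (0,5): code 1000 → (1.000,5.225)–(0.653,5.000)
cell (1,3): code 0010 → (1.000,3.524)–(1.718,4.000)
cell (1,4): code 0011 → (1.718,4.000)–(1.394,5.000)
cell (1,5): code 0001 → (1.394,5.000)–(1.000,5.225)
total: 6 segments, chained into 1 closed loop(s), length Σ = 4.611153

segments=6 loops=1 length=4.611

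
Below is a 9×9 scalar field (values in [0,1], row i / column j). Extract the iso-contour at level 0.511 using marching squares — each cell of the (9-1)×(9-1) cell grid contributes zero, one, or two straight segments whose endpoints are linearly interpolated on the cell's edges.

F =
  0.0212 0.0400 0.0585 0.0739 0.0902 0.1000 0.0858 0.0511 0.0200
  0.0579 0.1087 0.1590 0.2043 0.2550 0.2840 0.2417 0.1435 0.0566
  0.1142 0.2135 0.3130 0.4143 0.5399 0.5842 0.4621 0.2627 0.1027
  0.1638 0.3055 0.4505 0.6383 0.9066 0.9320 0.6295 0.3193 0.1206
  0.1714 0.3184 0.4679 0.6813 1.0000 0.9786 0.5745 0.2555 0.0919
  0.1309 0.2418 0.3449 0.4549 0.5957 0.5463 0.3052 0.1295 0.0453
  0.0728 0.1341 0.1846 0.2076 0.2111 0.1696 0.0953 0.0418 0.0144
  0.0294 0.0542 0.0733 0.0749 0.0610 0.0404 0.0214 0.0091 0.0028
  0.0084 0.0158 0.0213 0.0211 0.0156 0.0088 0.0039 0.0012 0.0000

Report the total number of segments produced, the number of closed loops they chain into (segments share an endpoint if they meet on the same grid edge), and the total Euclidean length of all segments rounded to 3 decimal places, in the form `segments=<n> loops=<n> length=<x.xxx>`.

segments=16 loops=1 length=11.842

cell (1,3): code 0100 → (1.899,4.000)–(2.000,3.770)
cell (1,4): code 1100 → (1.756,5.000)–(1.899,4.000)
cell (1,5): code 1000 → (2.000,5.600)–(1.756,5.000)
cell (2,2): code 0100 → (2.432,3.000)–(3.000,2.322)
cell (2,3): code 1110 → (2.000,3.770)–(2.432,3.000)
cell (2,5): code 1101 → (2.292,6.000)–(2.000,5.600)
cell (2,6): code 1000 → (3.000,6.382)–(2.292,6.000)
cell (3,2): code 0110 → (3.000,2.322)–(4.000,2.202)
cell (3,6): code 1001 → (4.000,6.199)–(3.000,6.382)
cell (4,2): code 0010 → (4.000,2.202)–(4.752,3.000)
cell (4,3): code 0111 → (4.752,3.000)–(5.000,3.398)
cell (4,5): code 1011 → (5.000,5.146)–(4.236,6.000)
cell (4,6): code 0001 → (4.236,6.000)–(4.000,6.199)
cell (5,3): code 0010 → (5.000,3.398)–(5.220,4.000)
cell (5,4): code 0011 → (5.220,4.000)–(5.094,5.000)
cell (5,5): code 0001 → (5.094,5.000)–(5.000,5.146)
total: 16 segments, chained into 1 closed loop(s), length Σ = 11.842433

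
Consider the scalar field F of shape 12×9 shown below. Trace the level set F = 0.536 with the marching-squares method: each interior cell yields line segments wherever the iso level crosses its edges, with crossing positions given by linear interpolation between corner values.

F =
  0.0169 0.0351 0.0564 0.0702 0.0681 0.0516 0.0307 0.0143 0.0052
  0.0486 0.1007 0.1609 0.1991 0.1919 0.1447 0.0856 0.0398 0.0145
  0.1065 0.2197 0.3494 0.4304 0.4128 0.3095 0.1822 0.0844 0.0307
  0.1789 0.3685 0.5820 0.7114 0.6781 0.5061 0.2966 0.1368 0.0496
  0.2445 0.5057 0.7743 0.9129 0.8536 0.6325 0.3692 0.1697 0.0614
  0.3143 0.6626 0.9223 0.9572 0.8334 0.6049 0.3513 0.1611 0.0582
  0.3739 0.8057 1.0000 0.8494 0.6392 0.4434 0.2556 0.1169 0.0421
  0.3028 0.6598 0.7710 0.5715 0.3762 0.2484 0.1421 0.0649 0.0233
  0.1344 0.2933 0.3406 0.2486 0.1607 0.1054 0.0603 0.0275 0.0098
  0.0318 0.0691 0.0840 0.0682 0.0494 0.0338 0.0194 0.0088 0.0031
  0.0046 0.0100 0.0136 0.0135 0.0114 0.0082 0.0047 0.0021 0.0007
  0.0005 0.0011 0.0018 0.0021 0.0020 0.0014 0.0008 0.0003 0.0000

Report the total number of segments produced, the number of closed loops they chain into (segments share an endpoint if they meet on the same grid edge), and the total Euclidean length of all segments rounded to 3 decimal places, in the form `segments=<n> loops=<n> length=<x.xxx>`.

segments=20 loops=1 length=15.632

cell (2,1): code 0100 → (2.802,2.000)–(3.000,1.785)
cell (2,2): code 1100 → (2.376,3.000)–(2.802,2.000)
cell (2,3): code 1100 → (2.464,4.000)–(2.376,3.000)
cell (2,4): code 1000 → (3.000,4.826)–(2.464,4.000)
cell (3,1): code 0110 → (3.000,1.785)–(4.000,1.113)
cell (3,4): code 1101 → (3.237,5.000)–(3.000,4.826)
cell (3,5): code 1000 → (4.000,5.367)–(3.237,5.000)
cell (4,0): code 0100 → (4.193,1.000)–(5.000,0.637)
cell (4,1): code 1110 → (4.000,1.113)–(4.193,1.000)
cell (4,5): code 1001 → (5.000,5.272)–(4.000,5.367)
cell (5,0): code 0110 → (5.000,0.637)–(6.000,0.375)
cell (5,4): code 1011 → (6.000,4.527)–(5.427,5.000)
cell (5,5): code 0001 → (5.427,5.000)–(5.000,5.272)
cell (6,0): code 0110 → (6.000,0.375)–(7.000,0.653)
cell (6,3): code 1011 → (7.000,3.182)–(6.392,4.000)
cell (6,4): code 0001 → (6.392,4.000)–(6.000,4.527)
cell (7,0): code 0010 → (7.000,0.653)–(7.338,1.000)
cell (7,1): code 0011 → (7.338,1.000)–(7.546,2.000)
cell (7,2): code 0011 → (7.546,2.000)–(7.110,3.000)
cell (7,3): code 0001 → (7.110,3.000)–(7.000,3.182)
total: 20 segments, chained into 1 closed loop(s), length Σ = 15.631922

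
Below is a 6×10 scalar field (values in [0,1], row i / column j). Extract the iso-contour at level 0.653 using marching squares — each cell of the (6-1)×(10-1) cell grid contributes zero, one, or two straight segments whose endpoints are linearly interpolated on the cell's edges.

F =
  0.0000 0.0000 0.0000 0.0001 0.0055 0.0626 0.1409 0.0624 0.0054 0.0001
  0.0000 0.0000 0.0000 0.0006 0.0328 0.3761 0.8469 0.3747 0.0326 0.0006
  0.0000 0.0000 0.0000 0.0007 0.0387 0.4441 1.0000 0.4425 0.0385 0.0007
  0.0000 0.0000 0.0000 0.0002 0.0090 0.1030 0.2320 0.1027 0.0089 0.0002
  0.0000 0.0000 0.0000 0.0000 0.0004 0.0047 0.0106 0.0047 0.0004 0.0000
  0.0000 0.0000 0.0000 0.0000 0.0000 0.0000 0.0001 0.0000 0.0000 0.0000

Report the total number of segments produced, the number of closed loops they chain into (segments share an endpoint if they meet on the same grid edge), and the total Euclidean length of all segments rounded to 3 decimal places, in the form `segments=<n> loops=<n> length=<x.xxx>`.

cell (0,5): code 0100 → (0.725,6.000)–(1.000,5.588)
cell (0,6): code 1000 → (1.000,6.411)–(0.725,6.000)
cell (1,5): code 0110 → (1.000,5.588)–(2.000,5.376)
cell (1,6): code 1001 → (2.000,6.622)–(1.000,6.411)
cell (2,5): code 0010 → (2.000,5.376)–(2.452,6.000)
cell (2,6): code 0001 → (2.452,6.000)–(2.000,6.622)
total: 6 segments, chained into 1 closed loop(s), length Σ = 4.573221

segments=6 loops=1 length=4.573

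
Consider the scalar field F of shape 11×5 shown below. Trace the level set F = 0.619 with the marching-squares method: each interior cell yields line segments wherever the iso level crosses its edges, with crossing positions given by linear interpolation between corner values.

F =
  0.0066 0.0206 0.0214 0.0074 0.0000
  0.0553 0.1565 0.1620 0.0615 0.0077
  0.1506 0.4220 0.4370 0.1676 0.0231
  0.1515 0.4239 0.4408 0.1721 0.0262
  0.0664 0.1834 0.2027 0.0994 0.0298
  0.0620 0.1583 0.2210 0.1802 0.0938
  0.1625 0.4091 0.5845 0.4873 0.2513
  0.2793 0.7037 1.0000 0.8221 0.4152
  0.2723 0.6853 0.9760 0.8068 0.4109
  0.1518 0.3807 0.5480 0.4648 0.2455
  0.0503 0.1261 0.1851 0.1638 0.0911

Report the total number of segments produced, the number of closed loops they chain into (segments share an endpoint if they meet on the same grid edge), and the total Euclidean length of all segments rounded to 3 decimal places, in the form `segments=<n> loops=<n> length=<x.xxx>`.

cell (6,0): code 0100 → (6.712,1.000)–(7.000,0.800)
cell (6,1): code 1100 → (6.083,2.000)–(6.712,1.000)
cell (6,2): code 1100 → (6.393,3.000)–(6.083,2.000)
cell (6,3): code 1000 → (7.000,3.499)–(6.393,3.000)
cell (7,0): code 0110 → (7.000,0.800)–(8.000,0.839)
cell (7,3): code 1001 → (8.000,3.474)–(7.000,3.499)
cell (8,0): code 0010 → (8.000,0.839)–(8.218,1.000)
cell (8,1): code 0011 → (8.218,1.000)–(8.834,2.000)
cell (8,2): code 0011 → (8.834,2.000)–(8.549,3.000)
cell (8,3): code 0001 → (8.549,3.000)–(8.000,3.474)
total: 10 segments, chained into 1 closed loop(s), length Σ = 8.575960

segments=10 loops=1 length=8.576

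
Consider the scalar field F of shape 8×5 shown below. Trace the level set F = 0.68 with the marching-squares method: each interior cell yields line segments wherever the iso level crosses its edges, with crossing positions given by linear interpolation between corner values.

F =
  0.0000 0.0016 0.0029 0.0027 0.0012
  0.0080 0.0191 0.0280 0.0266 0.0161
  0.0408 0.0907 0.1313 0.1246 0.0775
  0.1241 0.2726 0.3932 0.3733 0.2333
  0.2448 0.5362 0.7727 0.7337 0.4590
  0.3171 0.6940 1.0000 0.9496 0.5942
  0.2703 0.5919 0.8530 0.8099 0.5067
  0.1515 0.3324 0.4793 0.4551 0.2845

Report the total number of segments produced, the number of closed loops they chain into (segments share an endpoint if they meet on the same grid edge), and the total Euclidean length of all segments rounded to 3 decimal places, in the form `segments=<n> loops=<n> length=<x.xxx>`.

cell (3,1): code 0100 → (3.756,2.000)–(4.000,1.608)
cell (3,2): code 1100 → (3.851,3.000)–(3.756,2.000)
cell (3,3): code 1000 → (4.000,3.195)–(3.851,3.000)
cell (4,0): code 0100 → (4.911,1.000)–(5.000,0.963)
cell (4,1): code 1110 → (4.000,1.608)–(4.911,1.000)
cell (4,3): code 1001 → (5.000,3.759)–(4.000,3.195)
cell (5,0): code 0010 → (5.000,0.963)–(5.137,1.000)
cell (5,1): code 0111 → (5.137,1.000)–(6.000,1.337)
cell (5,3): code 1001 → (6.000,3.428)–(5.000,3.759)
cell (6,1): code 0010 → (6.000,1.337)–(6.463,2.000)
cell (6,2): code 0011 → (6.463,2.000)–(6.366,3.000)
cell (6,3): code 0001 → (6.366,3.000)–(6.000,3.428)
total: 12 segments, chained into 1 closed loop(s), length Σ = 8.549681

segments=12 loops=1 length=8.550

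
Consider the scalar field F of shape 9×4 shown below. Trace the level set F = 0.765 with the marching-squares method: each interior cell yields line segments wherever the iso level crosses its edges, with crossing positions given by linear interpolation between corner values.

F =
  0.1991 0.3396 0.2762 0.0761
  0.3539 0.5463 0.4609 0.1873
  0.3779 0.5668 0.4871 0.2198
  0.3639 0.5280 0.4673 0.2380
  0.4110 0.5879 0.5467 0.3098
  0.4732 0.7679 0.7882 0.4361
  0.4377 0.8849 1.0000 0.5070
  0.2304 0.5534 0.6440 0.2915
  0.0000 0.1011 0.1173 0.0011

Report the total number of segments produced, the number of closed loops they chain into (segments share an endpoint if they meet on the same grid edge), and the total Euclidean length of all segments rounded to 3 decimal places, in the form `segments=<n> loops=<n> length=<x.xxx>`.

cell (4,0): code 0100 → (4.984,1.000)–(5.000,0.990)
cell (4,1): code 1100 → (4.904,2.000)–(4.984,1.000)
cell (4,2): code 1000 → (5.000,2.066)–(4.904,2.000)
cell (5,0): code 0110 → (5.000,0.990)–(6.000,0.732)
cell (5,2): code 1001 → (6.000,2.477)–(5.000,2.066)
cell (6,0): code 0010 → (6.000,0.732)–(6.362,1.000)
cell (6,1): code 0011 → (6.362,1.000)–(6.660,2.000)
cell (6,2): code 0001 → (6.660,2.000)–(6.000,2.477)
total: 8 segments, chained into 1 closed loop(s), length Σ = 5.560491

segments=8 loops=1 length=5.560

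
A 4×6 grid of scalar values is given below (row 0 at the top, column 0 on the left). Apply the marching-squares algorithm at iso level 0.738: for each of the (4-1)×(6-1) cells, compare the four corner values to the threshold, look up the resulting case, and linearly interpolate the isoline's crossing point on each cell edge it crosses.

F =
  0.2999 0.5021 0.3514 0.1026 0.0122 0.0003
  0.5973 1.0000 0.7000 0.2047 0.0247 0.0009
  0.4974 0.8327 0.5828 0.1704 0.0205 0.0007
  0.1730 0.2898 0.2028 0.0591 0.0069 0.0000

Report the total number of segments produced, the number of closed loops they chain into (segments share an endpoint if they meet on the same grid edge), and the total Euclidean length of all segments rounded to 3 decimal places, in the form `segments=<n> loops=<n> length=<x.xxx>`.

segments=6 loops=1 length=4.787

cell (0,0): code 0100 → (0.474,1.000)–(1.000,0.349)
cell (0,1): code 1000 → (1.000,1.873)–(0.474,1.000)
cell (1,0): code 0110 → (1.000,0.349)–(2.000,0.718)
cell (1,1): code 1001 → (2.000,1.379)–(1.000,1.873)
cell (2,0): code 0010 → (2.000,0.718)–(2.174,1.000)
cell (2,1): code 0001 → (2.174,1.000)–(2.000,1.379)
total: 6 segments, chained into 1 closed loop(s), length Σ = 4.786668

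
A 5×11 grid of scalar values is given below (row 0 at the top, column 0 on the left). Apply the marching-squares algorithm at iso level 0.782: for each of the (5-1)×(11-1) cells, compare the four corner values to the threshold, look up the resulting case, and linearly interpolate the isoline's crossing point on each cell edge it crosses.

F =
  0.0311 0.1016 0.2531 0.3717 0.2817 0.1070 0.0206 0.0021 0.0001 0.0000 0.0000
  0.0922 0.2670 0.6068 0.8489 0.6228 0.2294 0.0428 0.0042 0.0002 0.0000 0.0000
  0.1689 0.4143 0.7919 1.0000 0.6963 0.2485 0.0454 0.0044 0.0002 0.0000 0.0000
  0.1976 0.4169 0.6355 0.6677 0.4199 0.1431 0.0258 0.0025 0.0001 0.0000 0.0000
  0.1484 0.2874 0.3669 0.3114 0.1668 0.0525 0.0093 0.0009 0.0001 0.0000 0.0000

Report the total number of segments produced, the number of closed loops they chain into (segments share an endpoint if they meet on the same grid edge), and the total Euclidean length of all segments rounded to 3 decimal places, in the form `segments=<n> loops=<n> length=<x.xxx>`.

cell (0,2): code 0100 → (0.860,3.000)–(1.000,2.724)
cell (0,3): code 1000 → (1.000,3.296)–(0.860,3.000)
cell (1,1): code 0100 → (1.947,2.000)–(2.000,1.974)
cell (1,2): code 1110 → (1.000,2.724)–(1.947,2.000)
cell (1,3): code 1001 → (2.000,3.718)–(1.000,3.296)
cell (2,1): code 0010 → (2.000,1.974)–(2.063,2.000)
cell (2,2): code 0011 → (2.063,2.000)–(2.656,3.000)
cell (2,3): code 0001 → (2.656,3.000)–(2.000,3.718)
total: 8 segments, chained into 1 closed loop(s), length Σ = 5.177097

segments=8 loops=1 length=5.177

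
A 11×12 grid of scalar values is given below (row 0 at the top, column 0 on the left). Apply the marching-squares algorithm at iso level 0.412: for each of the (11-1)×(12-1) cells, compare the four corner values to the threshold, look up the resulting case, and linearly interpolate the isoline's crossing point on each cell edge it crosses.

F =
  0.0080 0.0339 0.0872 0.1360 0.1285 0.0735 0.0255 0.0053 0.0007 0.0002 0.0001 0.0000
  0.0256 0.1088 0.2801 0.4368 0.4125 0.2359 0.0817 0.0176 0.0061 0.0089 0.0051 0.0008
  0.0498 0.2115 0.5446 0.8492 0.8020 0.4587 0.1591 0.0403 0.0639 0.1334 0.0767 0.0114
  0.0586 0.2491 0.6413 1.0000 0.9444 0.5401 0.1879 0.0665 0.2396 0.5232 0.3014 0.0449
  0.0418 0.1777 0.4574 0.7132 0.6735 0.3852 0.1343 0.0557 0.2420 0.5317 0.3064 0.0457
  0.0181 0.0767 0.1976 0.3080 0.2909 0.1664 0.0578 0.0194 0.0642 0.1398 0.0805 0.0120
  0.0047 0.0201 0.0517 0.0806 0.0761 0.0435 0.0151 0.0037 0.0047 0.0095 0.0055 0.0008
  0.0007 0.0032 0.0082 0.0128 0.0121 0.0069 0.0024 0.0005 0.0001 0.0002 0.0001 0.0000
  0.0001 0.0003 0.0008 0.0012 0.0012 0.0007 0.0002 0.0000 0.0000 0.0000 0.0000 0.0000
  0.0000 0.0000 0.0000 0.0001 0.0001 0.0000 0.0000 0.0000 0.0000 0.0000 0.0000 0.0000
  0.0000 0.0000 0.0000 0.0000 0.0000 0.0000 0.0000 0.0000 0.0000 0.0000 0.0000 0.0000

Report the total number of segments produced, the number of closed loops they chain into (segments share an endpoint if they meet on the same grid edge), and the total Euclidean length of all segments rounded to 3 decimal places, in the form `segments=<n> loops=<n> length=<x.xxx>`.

segments=22 loops=2 length=16.277

cell (0,2): code 0100 → (0.918,3.000)–(1.000,2.842)
cell (0,3): code 1100 → (0.998,4.000)–(0.918,3.000)
cell (0,4): code 1000 → (1.000,4.003)–(0.998,4.000)
cell (1,1): code 0100 → (1.499,2.000)–(2.000,1.602)
cell (1,2): code 1110 → (1.000,2.842)–(1.499,2.000)
cell (1,4): code 1101 → (1.790,5.000)–(1.000,4.003)
cell (1,5): code 1000 → (2.000,5.156)–(1.790,5.000)
cell (2,1): code 0110 → (2.000,1.602)–(3.000,1.415)
cell (2,5): code 1001 → (3.000,5.364)–(2.000,5.156)
cell (2,8): code 0100 → (2.715,9.000)–(3.000,8.608)
cell (2,9): code 1000 → (3.000,9.501)–(2.715,9.000)
cell (3,1): code 0110 → (3.000,1.415)–(4.000,1.838)
cell (3,4): code 1011 → (4.000,4.907)–(3.827,5.000)
cell (3,5): code 0001 → (3.827,5.000)–(3.000,5.364)
cell (3,8): code 0110 → (3.000,8.608)–(4.000,8.587)
cell (3,9): code 1001 → (4.000,9.531)–(3.000,9.501)
cell (4,1): code 0010 → (4.000,1.838)–(4.175,2.000)
cell (4,2): code 0011 → (4.175,2.000)–(4.743,3.000)
cell (4,3): code 0011 → (4.743,3.000)–(4.683,4.000)
cell (4,4): code 0001 → (4.683,4.000)–(4.000,4.907)
cell (4,8): code 0010 → (4.000,8.587)–(4.305,9.000)
cell (4,9): code 0001 → (4.305,9.000)–(4.000,9.531)
total: 22 segments, chained into 2 closed loop(s), length Σ = 16.276595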